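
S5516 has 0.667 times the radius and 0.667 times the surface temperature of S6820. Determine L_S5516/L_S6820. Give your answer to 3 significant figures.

From the Stefan–Boltzmann law, L ∝ R²T⁴, so
L_S5516/L_S6820 = (R_S5516/R_S6820)² (T_S5516/T_S6820)⁴ = (0.667)² × (0.667)⁴ = 0.4449 × 0.1979 = 0.08806.

0.0881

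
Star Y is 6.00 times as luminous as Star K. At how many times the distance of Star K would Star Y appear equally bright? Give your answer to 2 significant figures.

2.4

Equal flux requires L_Y/d_Y² = L_K/d_K², so d_Y/d_K = √(L_Y/L_K)
= √(6.00) = 2.449.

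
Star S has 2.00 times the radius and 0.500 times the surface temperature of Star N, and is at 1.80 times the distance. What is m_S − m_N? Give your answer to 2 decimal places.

2.78

L_S/L_N = (2.00)²(0.500)⁴ = 0.2500.
F_S/F_N = (L_S/L_N)/(d_S/d_N)² = 0.2500/3.240 = 0.07716.
m_S − m_N = −2.5 log₁₀(0.07716) = 2.78.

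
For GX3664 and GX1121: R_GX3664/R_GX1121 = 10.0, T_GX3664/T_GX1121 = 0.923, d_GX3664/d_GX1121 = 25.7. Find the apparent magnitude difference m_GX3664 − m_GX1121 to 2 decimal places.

2.40

L_GX3664/L_GX1121 = (10.0)²(0.923)⁴ = 72.58.
F_GX3664/F_GX1121 = (L_GX3664/L_GX1121)/(d_GX3664/d_GX1121)² = 72.58/660.5 = 0.1099.
m_GX3664 − m_GX1121 = −2.5 log₁₀(0.1099) = 2.40.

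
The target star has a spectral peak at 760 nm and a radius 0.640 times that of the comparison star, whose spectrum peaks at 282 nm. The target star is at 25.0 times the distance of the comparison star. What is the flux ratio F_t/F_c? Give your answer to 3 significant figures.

1.24×10^-5

Wien's law: T_t/T_c = λ_c/λ_t = 282/760 = 0.3711.
L_t/L_c = (R_t/R_c)²(T_t/T_c)⁴ = (0.640)²(0.3711)⁴ = 0.007764.
F_t/F_c = (L_t/L_c)/(d_t/d_c)² = 0.007764/(25.0)² = 1.242×10^-5.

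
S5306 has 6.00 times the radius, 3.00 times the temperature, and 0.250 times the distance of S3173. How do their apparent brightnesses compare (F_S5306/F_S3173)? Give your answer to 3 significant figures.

L_S5306/L_S3173 = (R_S5306/R_S3173)²(T_S5306/T_S3173)⁴ = (6.00)² × (3.00)⁴ = 2916.
F_S5306/F_S3173 = (L_S5306/L_S3173)/(d_S5306/d_S3173)² = 2916 / (0.250)² = 4.666×10^4.

4.67×10^4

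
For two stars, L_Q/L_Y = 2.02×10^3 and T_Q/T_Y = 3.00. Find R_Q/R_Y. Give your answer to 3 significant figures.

4.99

L ∝ R²T⁴ gives R ∝ √L / T², so
R_Q/R_Y = √(2.02×10^3) / (3.00)² = 44.94 / 9.000 = 4.994.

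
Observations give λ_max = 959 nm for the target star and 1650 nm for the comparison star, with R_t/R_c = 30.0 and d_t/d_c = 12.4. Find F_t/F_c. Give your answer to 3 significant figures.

51.3

Wien's law: T_t/T_c = λ_c/λ_t = 1650/959 = 1.721.
L_t/L_c = (R_t/R_c)²(T_t/T_c)⁴ = (30.0)²(1.721)⁴ = 7887.
F_t/F_c = (L_t/L_c)/(d_t/d_c)² = 7887/(12.4)² = 51.29.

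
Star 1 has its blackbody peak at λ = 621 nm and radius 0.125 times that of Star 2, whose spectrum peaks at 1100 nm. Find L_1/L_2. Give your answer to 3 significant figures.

Wien's law gives T ∝ 1/λ_max, so T_1/T_2 = λ_2/λ_1 = 1100/621 = 1.771.
Then L ∝ R²T⁴ gives L_1/L_2 = (0.125)² × (1.771)⁴ = 0.01562 × 9.845 = 0.1538.

0.154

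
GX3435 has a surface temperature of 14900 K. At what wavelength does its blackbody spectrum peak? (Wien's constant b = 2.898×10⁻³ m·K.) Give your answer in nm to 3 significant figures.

194 nm

λ_max = b/T = 2.898×10⁻³ / 14900 = 1.94×10^-7 m = 194.5 nm.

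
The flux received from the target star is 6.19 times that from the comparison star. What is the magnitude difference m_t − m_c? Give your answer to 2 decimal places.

-1.98

m_t − m_c = −2.5 log₁₀(F_t/F_c) = −2.5 log₁₀(6.19) = −2.5 × (0.792) = -1.979.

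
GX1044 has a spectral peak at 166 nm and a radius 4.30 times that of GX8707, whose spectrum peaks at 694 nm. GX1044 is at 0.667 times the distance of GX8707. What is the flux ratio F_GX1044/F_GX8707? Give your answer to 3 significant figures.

Wien's law: T_GX1044/T_GX8707 = λ_GX8707/λ_GX1044 = 694/166 = 4.181.
L_GX1044/L_GX8707 = (R_GX1044/R_GX8707)²(T_GX1044/T_GX8707)⁴ = (4.30)²(4.181)⁴ = 5649.
F_GX1044/F_GX8707 = (L_GX1044/L_GX8707)/(d_GX1044/d_GX8707)² = 5649/(0.667)² = 1.270×10^4.

1.27×10^4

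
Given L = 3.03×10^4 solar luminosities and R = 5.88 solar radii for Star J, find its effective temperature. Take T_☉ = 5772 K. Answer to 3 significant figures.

T/T_☉ = (L/L_☉)^(1/4) / (R/R_☉)^(1/2)
T = 5772 × (3.03×10^4)^(1/4) / √(5.88) = 5772 × 13.19 / 2.425 = 3.140×10^4 K.

3.14×10^4 K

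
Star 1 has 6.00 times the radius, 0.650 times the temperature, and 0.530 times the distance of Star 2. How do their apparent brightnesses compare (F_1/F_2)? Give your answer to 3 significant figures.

L_1/L_2 = (R_1/R_2)²(T_1/T_2)⁴ = (6.00)² × (0.650)⁴ = 6.426.
F_1/F_2 = (L_1/L_2)/(d_1/d_2)² = 6.426 / (0.530)² = 22.88.

22.9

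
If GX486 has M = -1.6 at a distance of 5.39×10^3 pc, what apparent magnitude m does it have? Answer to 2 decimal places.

m = M + 5 log₁₀(d/10 pc) = -1.6 + 5 log₁₀(5.39×10^3/10)
  = -1.6 + 5 × 2.732 = -1.6 + 13.66 = 12.06.

12.06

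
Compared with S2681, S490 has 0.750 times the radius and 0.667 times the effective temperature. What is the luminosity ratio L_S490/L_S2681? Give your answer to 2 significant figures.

From the Stefan–Boltzmann law, L ∝ R²T⁴, so
L_S490/L_S2681 = (R_S490/R_S2681)² (T_S490/T_S2681)⁴ = (0.750)² × (0.667)⁴ = 0.5625 × 0.1979 = 0.1113.

0.11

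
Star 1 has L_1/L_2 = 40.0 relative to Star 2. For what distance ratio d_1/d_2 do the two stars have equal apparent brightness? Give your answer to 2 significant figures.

6.3

Equal flux requires L_1/d_1² = L_2/d_2², so d_1/d_2 = √(L_1/L_2)
= √(40.0) = 6.325.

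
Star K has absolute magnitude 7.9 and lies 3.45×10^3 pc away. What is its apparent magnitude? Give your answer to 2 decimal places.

20.59

m = M + 5 log₁₀(d/10 pc) = 7.9 + 5 log₁₀(3.45×10^3/10)
  = 7.9 + 5 × 2.538 = 7.9 + 12.69 = 20.59.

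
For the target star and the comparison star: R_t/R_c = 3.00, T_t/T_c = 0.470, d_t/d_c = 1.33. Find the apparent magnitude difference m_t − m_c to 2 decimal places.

L_t/L_c = (3.00)²(0.470)⁴ = 0.4392.
F_t/F_c = (L_t/L_c)/(d_t/d_c)² = 0.4392/1.769 = 0.2483.
m_t − m_c = −2.5 log₁₀(0.2483) = 1.51.

1.51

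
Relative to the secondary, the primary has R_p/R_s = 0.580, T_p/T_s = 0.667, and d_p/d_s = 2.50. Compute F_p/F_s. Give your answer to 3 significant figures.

L_p/L_s = (R_p/R_s)²(T_p/T_s)⁴ = (0.580)² × (0.667)⁴ = 0.06658.
F_p/F_s = (L_p/L_s)/(d_p/d_s)² = 0.06658 / (2.50)² = 0.01065.

0.0107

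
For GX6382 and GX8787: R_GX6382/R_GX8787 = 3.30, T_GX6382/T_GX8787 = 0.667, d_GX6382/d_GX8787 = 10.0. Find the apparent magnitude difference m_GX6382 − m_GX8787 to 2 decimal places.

L_GX6382/L_GX8787 = (3.30)²(0.667)⁴ = 2.155.
F_GX6382/F_GX8787 = (L_GX6382/L_GX8787)/(d_GX6382/d_GX8787)² = 2.155/100.0 = 0.02155.
m_GX6382 − m_GX8787 = −2.5 log₁₀(0.02155) = 4.17.

4.17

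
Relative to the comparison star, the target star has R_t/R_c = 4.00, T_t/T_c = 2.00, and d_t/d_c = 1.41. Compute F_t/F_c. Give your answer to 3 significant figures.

L_t/L_c = (R_t/R_c)²(T_t/T_c)⁴ = (4.00)² × (2.00)⁴ = 256.0.
F_t/F_c = (L_t/L_c)/(d_t/d_c)² = 256.0 / (1.41)² = 128.8.

129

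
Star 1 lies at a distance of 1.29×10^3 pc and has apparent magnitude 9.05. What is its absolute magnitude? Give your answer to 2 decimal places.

-1.50

M = m − 5 log₁₀(d/10 pc) = 9.05 − 5 log₁₀(1.29×10^3/10)
  = 9.05 − 5 × 2.111 = 9.05 − 10.55 = -1.50.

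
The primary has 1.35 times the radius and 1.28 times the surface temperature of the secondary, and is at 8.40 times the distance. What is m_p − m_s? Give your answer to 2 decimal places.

2.90

L_p/L_s = (1.35)²(1.28)⁴ = 4.892.
F_p/F_s = (L_p/L_s)/(d_p/d_s)² = 4.892/70.56 = 0.06933.
m_p − m_s = −2.5 log₁₀(0.06933) = 2.90.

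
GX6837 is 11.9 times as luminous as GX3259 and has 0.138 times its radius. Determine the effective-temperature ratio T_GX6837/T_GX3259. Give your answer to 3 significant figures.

5.00

L ∝ R²T⁴ gives T ∝ (L/R²)^(1/4), so
T_GX6837/T_GX3259 = (11.9 / 0.138²)^(1/4) = (624.9)^(1/4) = 5.000.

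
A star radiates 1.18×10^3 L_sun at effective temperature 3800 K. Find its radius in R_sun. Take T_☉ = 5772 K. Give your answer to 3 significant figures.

R/R_☉ = √(L/L_☉) / (T/T_☉)² = √(1.18×10^3) / (0.6584)²
       = 34.35 / 0.4334 = 79.25.

79.3 R_sun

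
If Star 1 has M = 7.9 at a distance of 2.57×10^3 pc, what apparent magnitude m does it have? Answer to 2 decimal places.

19.95

m = M + 5 log₁₀(d/10 pc) = 7.9 + 5 log₁₀(2.57×10^3/10)
  = 7.9 + 5 × 2.410 = 7.9 + 12.05 = 19.95.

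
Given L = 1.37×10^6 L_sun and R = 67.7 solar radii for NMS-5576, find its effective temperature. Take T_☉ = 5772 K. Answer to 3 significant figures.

T/T_☉ = (L/L_☉)^(1/4) / (R/R_☉)^(1/2)
T = 5772 × (1.37×10^6)^(1/4) / √(67.7) = 5772 × 34.21 / 8.228 = 2.400×10^4 K.

2.40×10^4 K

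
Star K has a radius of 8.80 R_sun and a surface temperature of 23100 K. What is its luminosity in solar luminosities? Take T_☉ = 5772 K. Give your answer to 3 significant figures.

L/L_☉ = (R/R_☉)² (T/T_☉)⁴ = (8.80)² × (23100/5772)⁴
       = 77.44 × (4.002)⁴ = 77.44 × 256.5 = 1.987×10^4.

1.99×10^4 solar luminosities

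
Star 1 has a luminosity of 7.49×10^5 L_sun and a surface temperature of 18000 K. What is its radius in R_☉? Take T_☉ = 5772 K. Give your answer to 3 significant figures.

R/R_☉ = √(L/L_☉) / (T/T_☉)² = √(7.49×10^5) / (3.119)²
       = 865.4 / 9.725 = 88.99.

89.0 R_☉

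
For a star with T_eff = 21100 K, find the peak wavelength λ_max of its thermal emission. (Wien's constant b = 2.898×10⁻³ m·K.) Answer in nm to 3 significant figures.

λ_max = b/T = 2.898×10⁻³ / 21100 = 1.37×10^-7 m = 137.3 nm.

137 nm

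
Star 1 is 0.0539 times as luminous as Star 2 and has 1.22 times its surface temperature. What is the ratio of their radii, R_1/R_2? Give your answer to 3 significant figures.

L ∝ R²T⁴ gives R ∝ √L / T², so
R_1/R_2 = √(0.0539) / (1.22)² = 0.2322 / 1.488 = 0.1560.

0.156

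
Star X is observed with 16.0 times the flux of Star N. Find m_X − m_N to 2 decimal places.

-3.01

m_X − m_N = −2.5 log₁₀(F_X/F_N) = −2.5 log₁₀(16.0) = −2.5 × (1.204) = -3.010.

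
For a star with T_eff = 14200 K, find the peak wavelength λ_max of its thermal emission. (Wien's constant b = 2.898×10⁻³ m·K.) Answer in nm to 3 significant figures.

λ_max = b/T = 2.898×10⁻³ / 14200 = 2.04×10^-7 m = 204.1 nm.

204 nm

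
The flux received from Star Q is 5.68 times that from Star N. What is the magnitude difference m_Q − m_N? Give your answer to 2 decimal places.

m_Q − m_N = −2.5 log₁₀(F_Q/F_N) = −2.5 log₁₀(5.68) = −2.5 × (0.754) = -1.886.

-1.89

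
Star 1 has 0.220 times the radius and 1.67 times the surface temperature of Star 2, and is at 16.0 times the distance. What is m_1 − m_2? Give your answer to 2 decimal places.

7.08

L_1/L_2 = (0.220)²(1.67)⁴ = 0.3765.
F_1/F_2 = (L_1/L_2)/(d_1/d_2)² = 0.3765/256.0 = 0.001471.
m_1 − m_2 = −2.5 log₁₀(0.001471) = 7.08.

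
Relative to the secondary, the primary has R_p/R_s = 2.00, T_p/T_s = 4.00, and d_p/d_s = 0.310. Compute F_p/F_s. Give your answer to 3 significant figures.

1.07×10^4

L_p/L_s = (R_p/R_s)²(T_p/T_s)⁴ = (2.00)² × (4.00)⁴ = 1024.
F_p/F_s = (L_p/L_s)/(d_p/d_s)² = 1024 / (0.310)² = 1.066×10^4.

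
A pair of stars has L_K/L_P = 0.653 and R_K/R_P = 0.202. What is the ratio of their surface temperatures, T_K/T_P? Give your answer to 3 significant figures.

2.00

L ∝ R²T⁴ gives T ∝ (L/R²)^(1/4), so
T_K/T_P = (0.653 / 0.202²)^(1/4) = (16.00)^(1/4) = 2.000.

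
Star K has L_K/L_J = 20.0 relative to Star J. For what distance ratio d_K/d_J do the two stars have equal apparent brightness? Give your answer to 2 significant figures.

4.5

Equal flux requires L_K/d_K² = L_J/d_J², so d_K/d_J = √(L_K/L_J)
= √(20.0) = 4.472.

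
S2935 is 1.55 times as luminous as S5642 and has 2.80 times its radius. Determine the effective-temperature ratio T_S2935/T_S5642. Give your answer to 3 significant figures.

L ∝ R²T⁴ gives T ∝ (L/R²)^(1/4), so
T_S2935/T_S5642 = (1.55 / 2.80²)^(1/4) = (0.1977)^(1/4) = 0.6668.

0.667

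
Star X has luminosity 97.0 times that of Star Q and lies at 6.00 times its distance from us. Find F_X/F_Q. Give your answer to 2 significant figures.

F = L/(4πd²), so F_X/F_Q = (L_X/L_Q) / (d_X/d_Q)²
= 97.0 / (6.00)² = 97.0 / 36.00 = 2.694.

2.7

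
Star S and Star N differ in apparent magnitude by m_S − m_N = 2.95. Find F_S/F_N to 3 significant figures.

F_S/F_N = 10^(−(m_S − m_N)/2.5) = 10^(-2.95/2.5) = 10^-1.180 = 0.06607.

0.0661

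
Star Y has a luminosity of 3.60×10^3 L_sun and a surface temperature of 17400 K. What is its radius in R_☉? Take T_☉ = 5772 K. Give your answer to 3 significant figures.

6.60 R_☉

R/R_☉ = √(L/L_☉) / (T/T_☉)² = √(3.60×10^3) / (3.015)²
       = 60.00 / 9.088 = 6.602.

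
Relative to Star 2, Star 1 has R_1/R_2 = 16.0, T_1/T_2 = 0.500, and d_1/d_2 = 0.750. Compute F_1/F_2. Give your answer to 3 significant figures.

L_1/L_2 = (R_1/R_2)²(T_1/T_2)⁴ = (16.0)² × (0.500)⁴ = 16.00.
F_1/F_2 = (L_1/L_2)/(d_1/d_2)² = 16.00 / (0.750)² = 28.44.

28.4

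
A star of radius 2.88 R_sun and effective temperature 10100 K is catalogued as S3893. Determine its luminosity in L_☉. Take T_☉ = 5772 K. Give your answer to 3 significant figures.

77.8 L_☉

L/L_☉ = (R/R_☉)² (T/T_☉)⁴ = (2.88)² × (10100/5772)⁴
       = 8.294 × (1.750)⁴ = 8.294 × 9.375 = 77.76.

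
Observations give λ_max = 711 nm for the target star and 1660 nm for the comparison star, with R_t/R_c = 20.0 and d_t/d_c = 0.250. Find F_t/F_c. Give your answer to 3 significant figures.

1.90×10^5

Wien's law: T_t/T_c = λ_c/λ_t = 1660/711 = 2.335.
L_t/L_c = (R_t/R_c)²(T_t/T_c)⁴ = (20.0)²(2.335)⁴ = 1.189×10^4.
F_t/F_c = (L_t/L_c)/(d_t/d_c)² = 1.189×10^4/(0.250)² = 1.902×10^5.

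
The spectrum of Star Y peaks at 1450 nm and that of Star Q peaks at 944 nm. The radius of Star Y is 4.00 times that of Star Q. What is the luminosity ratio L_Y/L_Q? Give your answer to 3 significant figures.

Wien's law gives T ∝ 1/λ_max, so T_Y/T_Q = λ_Q/λ_Y = 944/1450 = 0.6510.
Then L ∝ R²T⁴ gives L_Y/L_Q = (4.00)² × (0.6510)⁴ = 16.00 × 0.1796 = 2.874.

2.87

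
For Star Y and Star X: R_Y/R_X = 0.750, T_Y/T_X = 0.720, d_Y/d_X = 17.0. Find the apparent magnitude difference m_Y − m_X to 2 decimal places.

L_Y/L_X = (0.750)²(0.720)⁴ = 0.1512.
F_Y/F_X = (L_Y/L_X)/(d_Y/d_X)² = 0.1512/289.0 = 5.231×10^-4.
m_Y − m_X = −2.5 log₁₀(5.231×10^-4) = 8.20.

8.20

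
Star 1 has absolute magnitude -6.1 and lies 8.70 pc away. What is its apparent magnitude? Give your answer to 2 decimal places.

m = M + 5 log₁₀(d/10 pc) = -6.1 + 5 log₁₀(8.70/10)
  = -6.1 + 5 × -0.060 = -6.1 + -0.30 = -6.40.

-6.40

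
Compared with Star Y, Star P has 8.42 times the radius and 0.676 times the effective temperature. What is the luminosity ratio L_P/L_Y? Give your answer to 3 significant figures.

14.8

From the Stefan–Boltzmann law, L ∝ R²T⁴, so
L_P/L_Y = (R_P/R_Y)² (T_P/T_Y)⁴ = (8.42)² × (0.676)⁴ = 70.90 × 0.2088 = 14.81.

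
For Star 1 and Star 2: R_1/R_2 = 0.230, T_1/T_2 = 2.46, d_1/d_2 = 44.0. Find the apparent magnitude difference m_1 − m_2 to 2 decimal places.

7.50

L_1/L_2 = (0.230)²(2.46)⁴ = 1.937.
F_1/F_2 = (L_1/L_2)/(d_1/d_2)² = 1.937/1936 = 0.001001.
m_1 − m_2 = −2.5 log₁₀(0.001001) = 7.50.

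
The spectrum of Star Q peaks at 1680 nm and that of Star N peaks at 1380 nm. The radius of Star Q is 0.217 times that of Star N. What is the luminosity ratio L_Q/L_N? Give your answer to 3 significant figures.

0.0214

Wien's law gives T ∝ 1/λ_max, so T_Q/T_N = λ_N/λ_Q = 1380/1680 = 0.8214.
Then L ∝ R²T⁴ gives L_Q/L_N = (0.217)² × (0.8214)⁴ = 0.04709 × 0.4553 = 0.02144.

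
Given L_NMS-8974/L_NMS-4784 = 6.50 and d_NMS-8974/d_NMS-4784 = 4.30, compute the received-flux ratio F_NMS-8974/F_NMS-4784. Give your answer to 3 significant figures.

F = L/(4πd²), so F_NMS-8974/F_NMS-4784 = (L_NMS-8974/L_NMS-4784) / (d_NMS-8974/d_NMS-4784)²
= 6.50 / (4.30)² = 6.50 / 18.49 = 0.3515.

0.352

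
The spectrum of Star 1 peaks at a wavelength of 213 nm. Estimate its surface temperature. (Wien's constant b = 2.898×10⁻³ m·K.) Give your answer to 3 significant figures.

T = b/λ_max = 2.898×10⁻³ / (213×10⁻⁹) = 1.361×10^4 K.

1.36×10^4 K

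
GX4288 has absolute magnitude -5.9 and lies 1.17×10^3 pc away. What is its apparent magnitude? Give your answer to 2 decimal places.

m = M + 5 log₁₀(d/10 pc) = -5.9 + 5 log₁₀(1.17×10^3/10)
  = -5.9 + 5 × 2.068 = -5.9 + 10.34 = 4.44.

4.44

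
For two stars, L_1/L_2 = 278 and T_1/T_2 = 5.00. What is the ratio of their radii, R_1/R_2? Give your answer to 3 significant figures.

L ∝ R²T⁴ gives R ∝ √L / T², so
R_1/R_2 = √(278) / (5.00)² = 16.67 / 25.00 = 0.6669.

0.667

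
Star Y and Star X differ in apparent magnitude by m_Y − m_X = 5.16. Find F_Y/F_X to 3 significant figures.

0.00863

F_Y/F_X = 10^(−(m_Y − m_X)/2.5) = 10^(-5.16/2.5) = 10^-2.064 = 0.008630.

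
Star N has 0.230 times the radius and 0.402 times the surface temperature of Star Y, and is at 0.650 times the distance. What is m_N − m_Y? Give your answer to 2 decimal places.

6.21

L_N/L_Y = (0.230)²(0.402)⁴ = 0.001382.
F_N/F_Y = (L_N/L_Y)/(d_N/d_Y)² = 0.001382/0.4225 = 0.003270.
m_N − m_Y = −2.5 log₁₀(0.003270) = 6.21.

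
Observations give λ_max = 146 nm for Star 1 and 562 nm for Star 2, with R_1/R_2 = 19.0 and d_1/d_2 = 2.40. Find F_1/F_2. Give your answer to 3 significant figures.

Wien's law: T_1/T_2 = λ_2/λ_1 = 562/146 = 3.849.
L_1/L_2 = (R_1/R_2)²(T_1/T_2)⁴ = (19.0)²(3.849)⁴ = 7.926×10^4.
F_1/F_2 = (L_1/L_2)/(d_1/d_2)² = 7.926×10^4/(2.40)² = 1.376×10^4.

1.38×10^4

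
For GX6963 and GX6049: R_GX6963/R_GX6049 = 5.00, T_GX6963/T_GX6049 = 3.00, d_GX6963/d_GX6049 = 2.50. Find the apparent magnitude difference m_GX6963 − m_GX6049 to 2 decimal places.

L_GX6963/L_GX6049 = (5.00)²(3.00)⁴ = 2025.
F_GX6963/F_GX6049 = (L_GX6963/L_GX6049)/(d_GX6963/d_GX6049)² = 2025/6.250 = 324.0.
m_GX6963 − m_GX6049 = −2.5 log₁₀(324.0) = -6.28.

-6.28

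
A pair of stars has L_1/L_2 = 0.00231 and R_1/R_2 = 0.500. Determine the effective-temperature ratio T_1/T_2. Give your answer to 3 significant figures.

L ∝ R²T⁴ gives T ∝ (L/R²)^(1/4), so
T_1/T_2 = (0.00231 / 0.500²)^(1/4) = (0.009240)^(1/4) = 0.3100.

0.310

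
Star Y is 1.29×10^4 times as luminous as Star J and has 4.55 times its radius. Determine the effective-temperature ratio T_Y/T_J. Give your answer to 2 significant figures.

L ∝ R²T⁴ gives T ∝ (L/R²)^(1/4), so
T_Y/T_J = (1.29×10^4 / 4.55²)^(1/4) = (623.1)^(1/4) = 4.996.

5.0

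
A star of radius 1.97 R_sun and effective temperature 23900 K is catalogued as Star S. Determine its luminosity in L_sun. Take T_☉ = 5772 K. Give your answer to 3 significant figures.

1.14×10^3 L_sun

L/L_☉ = (R/R_☉)² (T/T_☉)⁴ = (1.97)² × (23900/5772)⁴
       = 3.881 × (4.141)⁴ = 3.881 × 294.0 = 1141.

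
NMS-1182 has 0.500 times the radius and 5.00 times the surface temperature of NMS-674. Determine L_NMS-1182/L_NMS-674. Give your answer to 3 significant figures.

From the Stefan–Boltzmann law, L ∝ R²T⁴, so
L_NMS-1182/L_NMS-674 = (R_NMS-1182/R_NMS-674)² (T_NMS-1182/T_NMS-674)⁴ = (0.500)² × (5.00)⁴ = 0.2500 × 625.0 = 156.2.

156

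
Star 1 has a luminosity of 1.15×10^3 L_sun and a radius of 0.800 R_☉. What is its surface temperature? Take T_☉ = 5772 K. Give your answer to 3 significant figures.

T/T_☉ = (L/L_☉)^(1/4) / (R/R_☉)^(1/2)
T = 5772 × (1.15×10^3)^(1/4) / √(0.800) = 5772 × 5.823 / 0.8944 = 3.758×10^4 K.

3.76×10^4 K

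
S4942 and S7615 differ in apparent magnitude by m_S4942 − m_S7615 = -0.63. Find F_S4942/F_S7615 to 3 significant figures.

1.79

F_S4942/F_S7615 = 10^(−(m_S4942 − m_S7615)/2.5) = 10^(0.63/2.5) = 10^0.252 = 1.786.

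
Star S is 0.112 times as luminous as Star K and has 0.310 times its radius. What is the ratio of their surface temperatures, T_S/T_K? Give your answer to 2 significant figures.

1.0

L ∝ R²T⁴ gives T ∝ (L/R²)^(1/4), so
T_S/T_K = (0.112 / 0.310²)^(1/4) = (1.165)^(1/4) = 1.039.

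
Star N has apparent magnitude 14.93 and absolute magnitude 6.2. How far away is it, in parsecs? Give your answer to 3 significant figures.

557 pc

m − M = 5 log₁₀(d/10 pc)
14.93 − (6.2) = 8.73 = 5 log₁₀(d/10)
d = 10 × 10^(8.73/5) = 10 × 10^1.746 = 557.2 pc.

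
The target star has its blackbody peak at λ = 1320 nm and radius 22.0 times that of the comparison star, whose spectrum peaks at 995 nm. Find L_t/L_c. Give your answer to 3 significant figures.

156

Wien's law gives T ∝ 1/λ_max, so T_t/T_c = λ_c/λ_t = 995/1320 = 0.7538.
Then L ∝ R²T⁴ gives L_t/L_c = (22.0)² × (0.7538)⁴ = 484.0 × 0.3228 = 156.3.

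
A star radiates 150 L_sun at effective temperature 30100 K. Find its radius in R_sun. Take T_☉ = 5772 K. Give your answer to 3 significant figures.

R/R_☉ = √(L/L_☉) / (T/T_☉)² = √(150) / (5.215)²
       = 12.25 / 27.19 = 0.4504.

0.450 R_sun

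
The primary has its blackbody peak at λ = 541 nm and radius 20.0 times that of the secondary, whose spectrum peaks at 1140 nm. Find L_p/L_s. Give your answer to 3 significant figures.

7.89×10^3

Wien's law gives T ∝ 1/λ_max, so T_p/T_s = λ_s/λ_p = 1140/541 = 2.107.
Then L ∝ R²T⁴ gives L_p/L_s = (20.0)² × (2.107)⁴ = 400.0 × 19.72 = 7887.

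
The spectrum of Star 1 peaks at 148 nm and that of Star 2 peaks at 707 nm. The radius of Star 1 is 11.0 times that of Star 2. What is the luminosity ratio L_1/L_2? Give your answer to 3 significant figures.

Wien's law gives T ∝ 1/λ_max, so T_1/T_2 = λ_2/λ_1 = 707/148 = 4.777.
Then L ∝ R²T⁴ gives L_1/L_2 = (11.0)² × (4.777)⁴ = 121.0 × 520.8 = 6.301×10^4.

6.30×10^4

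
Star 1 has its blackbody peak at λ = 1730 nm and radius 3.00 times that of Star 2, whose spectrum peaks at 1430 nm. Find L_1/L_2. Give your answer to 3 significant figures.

4.20

Wien's law gives T ∝ 1/λ_max, so T_1/T_2 = λ_2/λ_1 = 1430/1730 = 0.8266.
Then L ∝ R²T⁴ gives L_1/L_2 = (3.00)² × (0.8266)⁴ = 9.000 × 0.4668 = 4.201.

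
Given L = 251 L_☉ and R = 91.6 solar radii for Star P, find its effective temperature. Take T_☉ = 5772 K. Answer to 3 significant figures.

2.40×10^3 K

T/T_☉ = (L/L_☉)^(1/4) / (R/R_☉)^(1/2)
T = 5772 × (251)^(1/4) / √(91.6) = 5772 × 3.980 / 9.571 = 2400 K.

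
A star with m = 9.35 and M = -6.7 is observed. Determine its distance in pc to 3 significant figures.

1.62×10^4 pc

m − M = 5 log₁₀(d/10 pc)
9.35 − (-6.7) = 16.05 = 5 log₁₀(d/10)
d = 10 × 10^(16.05/5) = 10 × 10^3.210 = 1.622×10^4 pc.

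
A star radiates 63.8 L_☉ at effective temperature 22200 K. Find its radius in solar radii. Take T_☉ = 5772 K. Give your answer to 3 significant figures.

0.540 solar radii

R/R_☉ = √(L/L_☉) / (T/T_☉)² = √(63.8) / (3.846)²
       = 7.987 / 14.79 = 0.5400.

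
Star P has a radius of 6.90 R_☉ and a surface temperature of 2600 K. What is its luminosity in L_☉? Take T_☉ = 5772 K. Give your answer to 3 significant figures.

1.96 L_☉

L/L_☉ = (R/R_☉)² (T/T_☉)⁴ = (6.90)² × (2600/5772)⁴
       = 47.61 × (0.4505)⁴ = 47.61 × 0.04117 = 1.960.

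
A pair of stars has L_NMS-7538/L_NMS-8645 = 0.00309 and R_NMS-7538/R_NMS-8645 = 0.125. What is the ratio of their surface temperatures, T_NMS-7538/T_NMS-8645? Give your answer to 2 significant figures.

L ∝ R²T⁴ gives T ∝ (L/R²)^(1/4), so
T_NMS-7538/T_NMS-8645 = (0.00309 / 0.125²)^(1/4) = (0.1978)^(1/4) = 0.6669.

0.67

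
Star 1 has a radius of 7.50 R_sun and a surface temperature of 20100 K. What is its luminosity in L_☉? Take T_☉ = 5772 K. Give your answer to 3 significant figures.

L/L_☉ = (R/R_☉)² (T/T_☉)⁴ = (7.50)² × (20100/5772)⁴
       = 56.25 × (3.482)⁴ = 56.25 × 147.1 = 8272.

8.27×10^3 L_☉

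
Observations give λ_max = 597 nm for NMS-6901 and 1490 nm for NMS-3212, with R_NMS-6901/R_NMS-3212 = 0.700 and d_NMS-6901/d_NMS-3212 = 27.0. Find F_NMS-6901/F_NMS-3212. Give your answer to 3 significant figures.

0.0261

Wien's law: T_NMS-6901/T_NMS-3212 = λ_NMS-3212/λ_NMS-6901 = 1490/597 = 2.496.
L_NMS-6901/L_NMS-3212 = (R_NMS-6901/R_NMS-3212)²(T_NMS-6901/T_NMS-3212)⁴ = (0.700)²(2.496)⁴ = 19.01.
F_NMS-6901/F_NMS-3212 = (L_NMS-6901/L_NMS-3212)/(d_NMS-6901/d_NMS-3212)² = 19.01/(27.0)² = 0.02608.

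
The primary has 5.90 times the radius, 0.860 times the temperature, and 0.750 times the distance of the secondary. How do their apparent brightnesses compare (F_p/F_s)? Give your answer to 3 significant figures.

33.9

L_p/L_s = (R_p/R_s)²(T_p/T_s)⁴ = (5.90)² × (0.860)⁴ = 19.04.
F_p/F_s = (L_p/L_s)/(d_p/d_s)² = 19.04 / (0.750)² = 33.85.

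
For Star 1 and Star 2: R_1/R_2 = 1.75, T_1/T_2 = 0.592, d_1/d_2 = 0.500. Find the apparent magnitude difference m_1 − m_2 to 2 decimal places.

-0.44

L_1/L_2 = (1.75)²(0.592)⁴ = 0.3762.
F_1/F_2 = (L_1/L_2)/(d_1/d_2)² = 0.3762/0.2500 = 1.505.
m_1 − m_2 = −2.5 log₁₀(1.505) = -0.44.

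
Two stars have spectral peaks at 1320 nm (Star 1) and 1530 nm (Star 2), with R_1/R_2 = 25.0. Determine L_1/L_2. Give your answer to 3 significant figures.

Wien's law gives T ∝ 1/λ_max, so T_1/T_2 = λ_2/λ_1 = 1530/1320 = 1.159.
Then L ∝ R²T⁴ gives L_1/L_2 = (25.0)² × (1.159)⁴ = 625.0 × 1.805 = 1128.

1.13×10^3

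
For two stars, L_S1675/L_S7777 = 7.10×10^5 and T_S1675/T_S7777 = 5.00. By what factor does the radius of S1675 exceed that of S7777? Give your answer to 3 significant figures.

33.7

L ∝ R²T⁴ gives R ∝ √L / T², so
R_S1675/R_S7777 = √(7.10×10^5) / (5.00)² = 842.6 / 25.00 = 33.70.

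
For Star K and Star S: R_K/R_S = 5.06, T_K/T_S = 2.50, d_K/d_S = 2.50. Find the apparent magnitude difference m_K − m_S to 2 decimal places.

-5.51

L_K/L_S = (5.06)²(2.50)⁴ = 1000.
F_K/F_S = (L_K/L_S)/(d_K/d_S)² = 1000/6.250 = 160.0.
m_K − m_S = −2.5 log₁₀(160.0) = -5.51.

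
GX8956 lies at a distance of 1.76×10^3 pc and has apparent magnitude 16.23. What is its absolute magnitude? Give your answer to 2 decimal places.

5.00

M = m − 5 log₁₀(d/10 pc) = 16.23 − 5 log₁₀(1.76×10^3/10)
  = 16.23 − 5 × 2.246 = 16.23 − 11.23 = 5.00.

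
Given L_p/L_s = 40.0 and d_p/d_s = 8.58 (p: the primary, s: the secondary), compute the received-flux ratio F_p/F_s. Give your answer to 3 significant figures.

F = L/(4πd²), so F_p/F_s = (L_p/L_s) / (d_p/d_s)²
= 40.0 / (8.58)² = 40.0 / 73.62 = 0.5434.

0.543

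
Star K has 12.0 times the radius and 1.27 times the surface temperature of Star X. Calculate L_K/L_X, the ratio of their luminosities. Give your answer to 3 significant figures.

375

From the Stefan–Boltzmann law, L ∝ R²T⁴, so
L_K/L_X = (R_K/R_X)² (T_K/T_X)⁴ = (12.0)² × (1.27)⁴ = 144.0 × 2.601 = 374.6.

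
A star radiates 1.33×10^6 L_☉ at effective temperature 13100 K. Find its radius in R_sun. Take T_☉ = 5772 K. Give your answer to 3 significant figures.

R/R_☉ = √(L/L_☉) / (T/T_☉)² = √(1.33×10^6) / (2.270)²
       = 1153 / 5.151 = 223.9.

224 R_sun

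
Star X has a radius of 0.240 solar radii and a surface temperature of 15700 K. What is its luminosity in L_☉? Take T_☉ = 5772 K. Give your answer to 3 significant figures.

3.15 L_☉

L/L_☉ = (R/R_☉)² (T/T_☉)⁴ = (0.240)² × (15700/5772)⁴
       = 0.05760 × (2.720)⁴ = 0.05760 × 54.74 = 3.153.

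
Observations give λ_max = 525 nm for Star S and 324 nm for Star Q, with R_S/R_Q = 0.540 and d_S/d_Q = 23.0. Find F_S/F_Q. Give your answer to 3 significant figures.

8.00×10^-5

Wien's law: T_S/T_Q = λ_Q/λ_S = 324/525 = 0.6171.
L_S/L_Q = (R_S/R_Q)²(T_S/T_Q)⁴ = (0.540)²(0.6171)⁴ = 0.04230.
F_S/F_Q = (L_S/L_Q)/(d_S/d_Q)² = 0.04230/(23.0)² = 7.996×10^-5.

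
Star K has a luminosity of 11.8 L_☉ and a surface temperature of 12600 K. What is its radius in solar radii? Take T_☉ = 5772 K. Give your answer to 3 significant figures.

R/R_☉ = √(L/L_☉) / (T/T_☉)² = √(11.8) / (2.183)²
       = 3.435 / 4.765 = 0.7209.

0.721 solar radii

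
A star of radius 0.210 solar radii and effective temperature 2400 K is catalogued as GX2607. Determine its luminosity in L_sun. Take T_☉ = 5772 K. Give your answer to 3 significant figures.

0.00132 L_sun

L/L_☉ = (R/R_☉)² (T/T_☉)⁴ = (0.210)² × (2400/5772)⁴
       = 0.04410 × (0.4158)⁴ = 0.04410 × 0.02989 = 0.001318.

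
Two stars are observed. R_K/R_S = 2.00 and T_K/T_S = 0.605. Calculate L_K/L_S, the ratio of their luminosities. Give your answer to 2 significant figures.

0.54

From the Stefan–Boltzmann law, L ∝ R²T⁴, so
L_K/L_S = (R_K/R_S)² (T_K/T_S)⁴ = (2.00)² × (0.605)⁴ = 4.000 × 0.1340 = 0.5359.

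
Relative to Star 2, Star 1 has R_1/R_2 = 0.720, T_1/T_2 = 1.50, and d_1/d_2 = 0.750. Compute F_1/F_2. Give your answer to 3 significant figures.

4.67

L_1/L_2 = (R_1/R_2)²(T_1/T_2)⁴ = (0.720)² × (1.50)⁴ = 2.624.
F_1/F_2 = (L_1/L_2)/(d_1/d_2)² = 2.624 / (0.750)² = 4.666.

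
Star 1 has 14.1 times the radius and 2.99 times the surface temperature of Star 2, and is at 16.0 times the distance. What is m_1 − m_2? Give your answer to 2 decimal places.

L_1/L_2 = (14.1)²(2.99)⁴ = 1.589×10^4.
F_1/F_2 = (L_1/L_2)/(d_1/d_2)² = 1.589×10^4/256.0 = 62.07.
m_1 − m_2 = −2.5 log₁₀(62.07) = -4.48.

-4.48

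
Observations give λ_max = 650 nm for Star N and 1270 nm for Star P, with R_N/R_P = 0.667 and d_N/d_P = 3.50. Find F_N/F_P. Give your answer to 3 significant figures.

0.529

Wien's law: T_N/T_P = λ_P/λ_N = 1270/650 = 1.954.
L_N/L_P = (R_N/R_P)²(T_N/T_P)⁴ = (0.667)²(1.954)⁴ = 6.484.
F_N/F_P = (L_N/L_P)/(d_N/d_P)² = 6.484/(3.50)² = 0.5293.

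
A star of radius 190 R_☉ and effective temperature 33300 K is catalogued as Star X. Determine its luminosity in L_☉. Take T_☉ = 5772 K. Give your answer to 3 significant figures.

4.00×10^7 L_☉

L/L_☉ = (R/R_☉)² (T/T_☉)⁴ = (190)² × (33300/5772)⁴
       = 3.610×10^4 × (5.769)⁴ = 3.610×10^4 × 1108 = 3.999×10^7.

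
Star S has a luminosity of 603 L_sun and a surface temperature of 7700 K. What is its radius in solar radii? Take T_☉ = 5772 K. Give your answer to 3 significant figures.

R/R_☉ = √(L/L_☉) / (T/T_☉)² = √(603) / (1.334)²
       = 24.56 / 1.780 = 13.80.

13.8 solar radii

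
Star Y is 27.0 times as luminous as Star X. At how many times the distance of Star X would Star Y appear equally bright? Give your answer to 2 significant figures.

Equal flux requires L_Y/d_Y² = L_X/d_X², so d_Y/d_X = √(L_Y/L_X)
= √(27.0) = 5.196.

5.2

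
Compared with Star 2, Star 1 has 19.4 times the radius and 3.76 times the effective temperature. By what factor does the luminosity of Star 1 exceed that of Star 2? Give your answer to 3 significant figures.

From the Stefan–Boltzmann law, L ∝ R²T⁴, so
L_1/L_2 = (R_1/R_2)² (T_1/T_2)⁴ = (19.4)² × (3.76)⁴ = 376.4 × 199.9 = 7.522×10^4.

7.52×10^4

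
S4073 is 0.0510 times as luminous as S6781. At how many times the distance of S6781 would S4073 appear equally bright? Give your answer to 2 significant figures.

Equal flux requires L_S4073/d_S4073² = L_S6781/d_S6781², so d_S4073/d_S6781 = √(L_S4073/L_S6781)
= √(0.0510) = 0.2258.

0.23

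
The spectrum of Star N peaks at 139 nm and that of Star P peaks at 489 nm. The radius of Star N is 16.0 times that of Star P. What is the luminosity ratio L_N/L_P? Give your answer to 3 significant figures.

3.92×10^4

Wien's law gives T ∝ 1/λ_max, so T_N/T_P = λ_P/λ_N = 489/139 = 3.518.
Then L ∝ R²T⁴ gives L_N/L_P = (16.0)² × (3.518)⁴ = 256.0 × 153.2 = 3.921×10^4.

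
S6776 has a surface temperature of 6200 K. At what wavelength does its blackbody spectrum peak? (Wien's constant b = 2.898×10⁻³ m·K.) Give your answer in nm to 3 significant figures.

467 nm

λ_max = b/T = 2.898×10⁻³ / 6200 = 4.67×10^-7 m = 467.4 nm.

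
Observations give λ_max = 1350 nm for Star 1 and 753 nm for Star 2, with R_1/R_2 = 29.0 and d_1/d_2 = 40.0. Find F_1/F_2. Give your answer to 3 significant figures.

0.0509

Wien's law: T_1/T_2 = λ_2/λ_1 = 753/1350 = 0.5578.
L_1/L_2 = (R_1/R_2)²(T_1/T_2)⁴ = (29.0)²(0.5578)⁴ = 81.40.
F_1/F_2 = (L_1/L_2)/(d_1/d_2)² = 81.40/(40.0)² = 0.05088.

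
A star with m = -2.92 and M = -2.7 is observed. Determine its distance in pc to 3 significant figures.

9.04 pc

m − M = 5 log₁₀(d/10 pc)
-2.92 − (-2.7) = -0.22 = 5 log₁₀(d/10)
d = 10 × 10^(-0.22/5) = 10 × 10^-0.044 = 9.036 pc.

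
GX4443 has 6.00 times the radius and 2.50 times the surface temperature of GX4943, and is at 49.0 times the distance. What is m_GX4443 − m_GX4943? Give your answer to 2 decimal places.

0.58

L_GX4443/L_GX4943 = (6.00)²(2.50)⁴ = 1406.
F_GX4443/F_GX4943 = (L_GX4443/L_GX4943)/(d_GX4443/d_GX4943)² = 1406/2401 = 0.5857.
m_GX4443 − m_GX4943 = −2.5 log₁₀(0.5857) = 0.58.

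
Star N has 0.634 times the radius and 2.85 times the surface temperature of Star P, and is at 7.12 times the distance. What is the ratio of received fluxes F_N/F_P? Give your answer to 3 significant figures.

L_N/L_P = (R_N/R_P)²(T_N/T_P)⁴ = (0.634)² × (2.85)⁴ = 26.52.
F_N/F_P = (L_N/L_P)/(d_N/d_P)² = 26.52 / (7.12)² = 0.5231.

0.523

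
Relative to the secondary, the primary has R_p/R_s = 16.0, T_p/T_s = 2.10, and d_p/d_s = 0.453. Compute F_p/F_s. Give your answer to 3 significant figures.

L_p/L_s = (R_p/R_s)²(T_p/T_s)⁴ = (16.0)² × (2.10)⁴ = 4979.
F_p/F_s = (L_p/L_s)/(d_p/d_s)² = 4979 / (0.453)² = 2.426×10^4.

2.43×10^4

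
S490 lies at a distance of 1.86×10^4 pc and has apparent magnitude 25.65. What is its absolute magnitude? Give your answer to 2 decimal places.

9.30

M = m − 5 log₁₀(d/10 pc) = 25.65 − 5 log₁₀(1.86×10^4/10)
  = 25.65 − 5 × 3.270 = 25.65 − 16.35 = 9.30.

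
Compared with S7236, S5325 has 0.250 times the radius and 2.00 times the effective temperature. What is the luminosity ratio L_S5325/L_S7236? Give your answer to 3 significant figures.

1.00

From the Stefan–Boltzmann law, L ∝ R²T⁴, so
L_S5325/L_S7236 = (R_S5325/R_S7236)² (T_S5325/T_S7236)⁴ = (0.250)² × (2.00)⁴ = 0.06250 × 16.00 = 1.000.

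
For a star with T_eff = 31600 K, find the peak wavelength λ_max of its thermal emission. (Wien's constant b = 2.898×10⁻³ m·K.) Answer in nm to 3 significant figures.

λ_max = b/T = 2.898×10⁻³ / 31600 = 9.17×10^-8 m = 91.71 nm.

91.7 nm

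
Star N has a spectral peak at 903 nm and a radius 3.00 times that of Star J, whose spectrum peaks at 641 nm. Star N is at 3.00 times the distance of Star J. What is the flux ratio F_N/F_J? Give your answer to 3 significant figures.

0.254

Wien's law: T_N/T_J = λ_J/λ_N = 641/903 = 0.7099.
L_N/L_J = (R_N/R_J)²(T_N/T_J)⁴ = (3.00)²(0.7099)⁴ = 2.285.
F_N/F_J = (L_N/L_J)/(d_N/d_J)² = 2.285/(3.00)² = 0.2539.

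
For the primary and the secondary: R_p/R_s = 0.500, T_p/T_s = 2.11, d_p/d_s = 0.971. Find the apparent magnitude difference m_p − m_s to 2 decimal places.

L_p/L_s = (0.500)²(2.11)⁴ = 4.955.
F_p/F_s = (L_p/L_s)/(d_p/d_s)² = 4.955/0.9428 = 5.256.
m_p − m_s = −2.5 log₁₀(5.256) = -1.80.

-1.80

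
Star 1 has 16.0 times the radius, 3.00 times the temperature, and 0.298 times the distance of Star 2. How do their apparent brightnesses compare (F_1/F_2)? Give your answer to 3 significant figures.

L_1/L_2 = (R_1/R_2)²(T_1/T_2)⁴ = (16.0)² × (3.00)⁴ = 2.074×10^4.
F_1/F_2 = (L_1/L_2)/(d_1/d_2)² = 2.074×10^4 / (0.298)² = 2.335×10^5.

2.34×10^5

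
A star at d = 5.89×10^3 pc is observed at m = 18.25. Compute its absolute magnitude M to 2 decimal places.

4.40

M = m − 5 log₁₀(d/10 pc) = 18.25 − 5 log₁₀(5.89×10^3/10)
  = 18.25 − 5 × 2.770 = 18.25 − 13.85 = 4.40.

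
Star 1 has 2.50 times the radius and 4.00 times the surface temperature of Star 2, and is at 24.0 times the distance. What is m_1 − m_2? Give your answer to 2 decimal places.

L_1/L_2 = (2.50)²(4.00)⁴ = 1600.
F_1/F_2 = (L_1/L_2)/(d_1/d_2)² = 1600/576.0 = 2.778.
m_1 − m_2 = −2.5 log₁₀(2.778) = -1.11.

-1.11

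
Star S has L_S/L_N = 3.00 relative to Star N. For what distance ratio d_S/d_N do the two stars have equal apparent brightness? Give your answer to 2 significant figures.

1.7

Equal flux requires L_S/d_S² = L_N/d_N², so d_S/d_N = √(L_S/L_N)
= √(3.00) = 1.732.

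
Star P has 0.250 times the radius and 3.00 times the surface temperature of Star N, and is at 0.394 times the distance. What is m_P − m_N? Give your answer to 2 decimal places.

-3.78

L_P/L_N = (0.250)²(3.00)⁴ = 5.062.
F_P/F_N = (L_P/L_N)/(d_P/d_N)² = 5.062/0.1552 = 32.61.
m_P − m_N = −2.5 log₁₀(32.61) = -3.78.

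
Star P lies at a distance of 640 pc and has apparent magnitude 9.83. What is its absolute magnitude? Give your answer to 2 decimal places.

M = m − 5 log₁₀(d/10 pc) = 9.83 − 5 log₁₀(640/10)
  = 9.83 − 5 × 1.806 = 9.83 − 9.03 = 0.80.

0.80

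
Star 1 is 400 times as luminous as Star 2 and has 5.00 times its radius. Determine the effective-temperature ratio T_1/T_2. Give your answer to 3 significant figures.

L ∝ R²T⁴ gives T ∝ (L/R²)^(1/4), so
T_1/T_2 = (400 / 5.00²)^(1/4) = (16.00)^(1/4) = 2.000.

2.00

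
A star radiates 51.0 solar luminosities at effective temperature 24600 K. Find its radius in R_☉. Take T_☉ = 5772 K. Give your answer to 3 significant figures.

0.393 R_☉

R/R_☉ = √(L/L_☉) / (T/T_☉)² = √(51.0) / (4.262)²
       = 7.141 / 18.16 = 0.3932.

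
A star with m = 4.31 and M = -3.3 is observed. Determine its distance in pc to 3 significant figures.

m − M = 5 log₁₀(d/10 pc)
4.31 − (-3.3) = 7.61 = 5 log₁₀(d/10)
d = 10 × 10^(7.61/5) = 10 × 10^1.522 = 332.7 pc.

333 pc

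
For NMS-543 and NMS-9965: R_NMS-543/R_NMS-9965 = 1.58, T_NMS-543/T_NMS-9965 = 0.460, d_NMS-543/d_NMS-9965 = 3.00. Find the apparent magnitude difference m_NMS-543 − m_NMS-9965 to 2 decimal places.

4.76

L_NMS-543/L_NMS-9965 = (1.58)²(0.460)⁴ = 0.1118.
F_NMS-543/F_NMS-9965 = (L_NMS-543/L_NMS-9965)/(d_NMS-543/d_NMS-9965)² = 0.1118/9.000 = 0.01242.
m_NMS-543 − m_NMS-9965 = −2.5 log₁₀(0.01242) = 4.76.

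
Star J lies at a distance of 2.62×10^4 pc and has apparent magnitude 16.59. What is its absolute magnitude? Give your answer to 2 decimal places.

-0.50

M = m − 5 log₁₀(d/10 pc) = 16.59 − 5 log₁₀(2.62×10^4/10)
  = 16.59 − 5 × 3.418 = 16.59 − 17.09 = -0.50.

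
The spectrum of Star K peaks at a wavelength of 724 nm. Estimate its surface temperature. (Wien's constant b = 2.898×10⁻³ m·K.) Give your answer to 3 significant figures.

T = b/λ_max = 2.898×10⁻³ / (724×10⁻⁹) = 4003 K.

4.00×10^3 K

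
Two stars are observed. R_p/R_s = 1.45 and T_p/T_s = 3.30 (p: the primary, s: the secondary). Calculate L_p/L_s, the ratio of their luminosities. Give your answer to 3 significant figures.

From the Stefan–Boltzmann law, L ∝ R²T⁴, so
L_p/L_s = (R_p/R_s)² (T_p/T_s)⁴ = (1.45)² × (3.30)⁴ = 2.103 × 118.6 = 249.3.

249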